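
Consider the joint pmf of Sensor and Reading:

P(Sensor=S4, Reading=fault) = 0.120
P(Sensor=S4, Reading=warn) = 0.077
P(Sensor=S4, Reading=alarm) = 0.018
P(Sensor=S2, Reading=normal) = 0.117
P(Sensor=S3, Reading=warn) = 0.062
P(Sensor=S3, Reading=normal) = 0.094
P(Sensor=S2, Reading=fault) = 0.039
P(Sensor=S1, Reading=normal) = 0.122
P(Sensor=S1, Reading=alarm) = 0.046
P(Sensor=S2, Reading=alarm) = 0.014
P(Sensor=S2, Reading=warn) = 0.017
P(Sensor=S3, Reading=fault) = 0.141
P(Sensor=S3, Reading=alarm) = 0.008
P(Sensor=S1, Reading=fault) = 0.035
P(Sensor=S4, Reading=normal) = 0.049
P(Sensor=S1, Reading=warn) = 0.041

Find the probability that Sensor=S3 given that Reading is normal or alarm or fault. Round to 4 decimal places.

P(Reading=normal) = 0.122 + 0.117 + 0.094 + 0.049 = 0.382.
P(Reading=alarm) = 0.046 + 0.014 + 0.008 + 0.018 = 0.086.
P(Reading=fault) = 0.035 + 0.039 + 0.141 + 0.120 = 0.335.
P(Reading ∈ {normal, alarm, fault}) = 0.382 + 0.086 + 0.335 = 0.803; P(Sensor=S3, Reading ∈ {normal, alarm, fault}) = 0.094 + 0.008 + 0.141 = 0.243.
P(Sensor=S3 | Reading ∈ {normal, alarm, fault}) = 0.243/0.803 = 0.3026.

0.3026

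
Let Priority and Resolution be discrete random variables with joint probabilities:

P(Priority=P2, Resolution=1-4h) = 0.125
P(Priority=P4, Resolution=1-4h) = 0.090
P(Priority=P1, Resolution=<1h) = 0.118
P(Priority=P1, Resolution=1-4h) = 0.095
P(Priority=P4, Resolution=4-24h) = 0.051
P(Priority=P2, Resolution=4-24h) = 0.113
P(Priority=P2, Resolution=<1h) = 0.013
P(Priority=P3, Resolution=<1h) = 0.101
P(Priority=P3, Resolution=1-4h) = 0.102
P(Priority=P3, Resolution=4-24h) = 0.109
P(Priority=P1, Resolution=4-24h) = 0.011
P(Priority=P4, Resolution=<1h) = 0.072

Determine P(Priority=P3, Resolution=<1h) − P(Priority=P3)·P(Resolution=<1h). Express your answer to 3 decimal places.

P(Priority=P3) = 0.101 + 0.102 + 0.109 = 0.312.
P(Resolution=<1h) = 0.118 + 0.013 + 0.101 + 0.072 = 0.304.
P(Priority=P3, Resolution=<1h) − P(Priority=P3)P(Resolution=<1h) = 0.101 − 0.312×0.304 = 0.006.

0.006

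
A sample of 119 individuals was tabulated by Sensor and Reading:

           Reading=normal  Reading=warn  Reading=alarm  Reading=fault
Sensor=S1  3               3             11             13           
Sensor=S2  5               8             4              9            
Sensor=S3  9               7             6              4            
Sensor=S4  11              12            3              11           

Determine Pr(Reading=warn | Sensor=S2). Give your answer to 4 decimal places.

Total with Sensor=S2: 5 + 8 + 4 + 9 = 26.
P(Reading=warn | Sensor=S2) = 8/26 = 0.3077.

0.3077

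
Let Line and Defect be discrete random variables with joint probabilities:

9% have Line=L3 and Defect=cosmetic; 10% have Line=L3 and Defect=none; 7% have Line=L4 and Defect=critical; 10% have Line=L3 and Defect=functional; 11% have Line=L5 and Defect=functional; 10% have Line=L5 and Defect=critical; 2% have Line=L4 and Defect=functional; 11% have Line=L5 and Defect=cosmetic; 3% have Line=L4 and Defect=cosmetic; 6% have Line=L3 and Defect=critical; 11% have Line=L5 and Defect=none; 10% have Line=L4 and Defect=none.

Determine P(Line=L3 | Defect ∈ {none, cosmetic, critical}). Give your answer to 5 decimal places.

0.32468

P(Defect=none) = 0.10 + 0.10 + 0.11 = 0.31.
P(Defect=cosmetic) = 0.09 + 0.03 + 0.11 = 0.23.
P(Defect=critical) = 0.06 + 0.07 + 0.10 = 0.23.
P(Defect ∈ {none, cosmetic, critical}) = 0.31 + 0.23 + 0.23 = 0.77; P(Line=L3, Defect ∈ {none, cosmetic, critical}) = 0.10 + 0.09 + 0.06 = 0.25.
P(Line=L3 | Defect ∈ {none, cosmetic, critical}) = 0.25/0.77 = 0.32468.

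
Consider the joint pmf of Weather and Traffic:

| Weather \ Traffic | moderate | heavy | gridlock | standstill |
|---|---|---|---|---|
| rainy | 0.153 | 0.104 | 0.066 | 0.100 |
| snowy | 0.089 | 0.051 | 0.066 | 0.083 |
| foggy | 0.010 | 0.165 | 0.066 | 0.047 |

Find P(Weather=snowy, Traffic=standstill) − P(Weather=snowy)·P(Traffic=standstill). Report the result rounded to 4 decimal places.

P(Weather=snowy) = 0.089 + 0.051 + 0.066 + 0.083 = 0.289.
P(Traffic=standstill) = 0.100 + 0.083 + 0.047 = 0.230.
P(Weather=snowy, Traffic=standstill) − P(Weather=snowy)P(Traffic=standstill) = 0.083 − 0.289×0.230 = 0.0165.

0.0165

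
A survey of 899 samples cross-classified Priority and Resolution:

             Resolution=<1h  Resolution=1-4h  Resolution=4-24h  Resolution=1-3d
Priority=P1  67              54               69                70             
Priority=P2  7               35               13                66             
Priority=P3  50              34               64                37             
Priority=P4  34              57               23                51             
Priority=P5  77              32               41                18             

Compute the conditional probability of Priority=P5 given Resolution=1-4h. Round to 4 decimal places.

0.1509

Total with Resolution=1-4h: 54 + 35 + 34 + 57 + 32 = 212.
P(Priority=P5 | Resolution=1-4h) = 32/212 = 0.1509.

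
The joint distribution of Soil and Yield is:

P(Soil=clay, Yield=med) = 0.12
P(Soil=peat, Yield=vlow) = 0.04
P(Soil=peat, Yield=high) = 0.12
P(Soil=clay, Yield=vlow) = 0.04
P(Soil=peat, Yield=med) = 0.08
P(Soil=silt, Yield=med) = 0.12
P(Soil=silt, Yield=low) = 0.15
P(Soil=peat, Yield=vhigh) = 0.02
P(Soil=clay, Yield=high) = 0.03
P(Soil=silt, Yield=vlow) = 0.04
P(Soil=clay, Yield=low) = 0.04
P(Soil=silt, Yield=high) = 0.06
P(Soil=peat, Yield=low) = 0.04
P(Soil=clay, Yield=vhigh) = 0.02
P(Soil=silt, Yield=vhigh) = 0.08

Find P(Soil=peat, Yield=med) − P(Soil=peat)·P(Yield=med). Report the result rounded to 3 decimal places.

-0.016

P(Soil=peat) = 0.04 + 0.04 + 0.08 + 0.12 + 0.02 = 0.30.
P(Yield=med) = 0.12 + 0.12 + 0.08 = 0.32.
P(Soil=peat, Yield=med) − P(Soil=peat)P(Yield=med) = 0.08 − 0.30×0.32 = -0.016.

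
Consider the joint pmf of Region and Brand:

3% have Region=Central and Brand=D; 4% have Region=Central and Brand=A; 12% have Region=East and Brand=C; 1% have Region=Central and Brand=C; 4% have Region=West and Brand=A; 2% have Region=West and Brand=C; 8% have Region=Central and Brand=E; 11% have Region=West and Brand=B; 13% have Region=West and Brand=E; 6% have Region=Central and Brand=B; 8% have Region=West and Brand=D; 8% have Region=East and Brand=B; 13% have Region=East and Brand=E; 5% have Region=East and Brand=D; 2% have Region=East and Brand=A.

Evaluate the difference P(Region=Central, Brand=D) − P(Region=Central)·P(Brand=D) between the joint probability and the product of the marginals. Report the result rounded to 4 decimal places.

-0.0052

P(Region=Central) = 0.04 + 0.06 + 0.01 + 0.03 + 0.08 = 0.22.
P(Brand=D) = 0.05 + 0.08 + 0.03 = 0.16.
P(Region=Central, Brand=D) − P(Region=Central)P(Brand=D) = 0.03 − 0.22×0.16 = -0.0052.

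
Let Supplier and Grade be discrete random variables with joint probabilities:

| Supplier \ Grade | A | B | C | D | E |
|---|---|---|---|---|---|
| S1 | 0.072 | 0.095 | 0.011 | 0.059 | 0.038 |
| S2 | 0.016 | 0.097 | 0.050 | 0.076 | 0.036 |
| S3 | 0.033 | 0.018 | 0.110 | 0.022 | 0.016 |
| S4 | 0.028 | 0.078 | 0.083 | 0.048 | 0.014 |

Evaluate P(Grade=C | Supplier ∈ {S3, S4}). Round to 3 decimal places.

0.429

P(Supplier=S3) = 0.033 + 0.018 + 0.110 + 0.022 + 0.016 = 0.199.
P(Supplier=S4) = 0.028 + 0.078 + 0.083 + 0.048 + 0.014 = 0.251.
P(Supplier ∈ {S3, S4}) = 0.199 + 0.251 = 0.450; P(Grade=C, Supplier ∈ {S3, S4}) = 0.110 + 0.083 = 0.193.
P(Grade=C | Supplier ∈ {S3, S4}) = 0.193/0.450 = 0.429.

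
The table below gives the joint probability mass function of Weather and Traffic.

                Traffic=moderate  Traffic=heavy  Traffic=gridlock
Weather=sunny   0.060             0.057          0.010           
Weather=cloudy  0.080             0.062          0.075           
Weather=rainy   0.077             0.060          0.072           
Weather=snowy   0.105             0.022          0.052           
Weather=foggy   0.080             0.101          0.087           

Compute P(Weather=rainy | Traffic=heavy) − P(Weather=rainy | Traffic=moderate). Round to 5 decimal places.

P(Traffic=heavy) = 0.057 + 0.062 + 0.060 + 0.022 + 0.101 = 0.302; P(Weather=rainy | Traffic=heavy) = 0.060/0.302 = 0.198675.
P(Traffic=moderate) = 0.060 + 0.080 + 0.077 + 0.105 + 0.080 = 0.402; P(Weather=rainy | Traffic=moderate) = 0.077/0.402 = 0.191542.
Difference = 0.00713.

0.00713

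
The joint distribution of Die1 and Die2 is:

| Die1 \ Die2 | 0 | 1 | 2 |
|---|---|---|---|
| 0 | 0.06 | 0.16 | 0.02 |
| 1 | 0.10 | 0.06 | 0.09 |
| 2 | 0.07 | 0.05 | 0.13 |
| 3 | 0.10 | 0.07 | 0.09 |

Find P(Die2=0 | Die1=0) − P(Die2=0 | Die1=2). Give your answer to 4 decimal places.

-0.0300

P(Die1=0) = 0.06 + 0.16 + 0.02 = 0.24; P(Die2=0 | Die1=0) = 0.06/0.24 = 0.25000.
P(Die1=2) = 0.07 + 0.05 + 0.13 = 0.25; P(Die2=0 | Die1=2) = 0.07/0.25 = 0.28000.
Difference = -0.0300.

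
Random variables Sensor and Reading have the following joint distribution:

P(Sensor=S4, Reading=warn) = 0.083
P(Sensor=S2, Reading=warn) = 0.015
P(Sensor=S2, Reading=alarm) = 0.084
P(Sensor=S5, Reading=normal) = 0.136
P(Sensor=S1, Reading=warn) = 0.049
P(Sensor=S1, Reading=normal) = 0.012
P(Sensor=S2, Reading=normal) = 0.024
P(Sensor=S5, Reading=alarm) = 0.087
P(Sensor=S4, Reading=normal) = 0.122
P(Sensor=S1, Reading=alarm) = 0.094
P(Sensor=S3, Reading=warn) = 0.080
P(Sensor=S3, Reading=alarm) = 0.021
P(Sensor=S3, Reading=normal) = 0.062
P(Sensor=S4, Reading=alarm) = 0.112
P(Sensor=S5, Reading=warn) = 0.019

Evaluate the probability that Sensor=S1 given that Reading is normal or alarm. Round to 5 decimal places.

0.14058

P(Reading=normal) = 0.012 + 0.024 + 0.062 + 0.122 + 0.136 = 0.356.
P(Reading=alarm) = 0.094 + 0.084 + 0.021 + 0.112 + 0.087 = 0.398.
P(Reading ∈ {normal, alarm}) = 0.356 + 0.398 = 0.754; P(Sensor=S1, Reading ∈ {normal, alarm}) = 0.012 + 0.094 = 0.106.
P(Sensor=S1 | Reading ∈ {normal, alarm}) = 0.106/0.754 = 0.14058.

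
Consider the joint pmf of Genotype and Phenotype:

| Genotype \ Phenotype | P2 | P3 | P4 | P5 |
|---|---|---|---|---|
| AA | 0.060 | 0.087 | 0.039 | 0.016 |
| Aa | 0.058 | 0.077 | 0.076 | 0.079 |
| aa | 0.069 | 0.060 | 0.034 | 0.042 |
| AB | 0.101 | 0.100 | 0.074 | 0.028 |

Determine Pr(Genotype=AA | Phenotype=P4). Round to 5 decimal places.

P(Phenotype=P4) = 0.039 + 0.076 + 0.034 + 0.074 = 0.223.
P(Genotype=AA | Phenotype=P4) = 0.039/0.223 = 0.17489.

0.17489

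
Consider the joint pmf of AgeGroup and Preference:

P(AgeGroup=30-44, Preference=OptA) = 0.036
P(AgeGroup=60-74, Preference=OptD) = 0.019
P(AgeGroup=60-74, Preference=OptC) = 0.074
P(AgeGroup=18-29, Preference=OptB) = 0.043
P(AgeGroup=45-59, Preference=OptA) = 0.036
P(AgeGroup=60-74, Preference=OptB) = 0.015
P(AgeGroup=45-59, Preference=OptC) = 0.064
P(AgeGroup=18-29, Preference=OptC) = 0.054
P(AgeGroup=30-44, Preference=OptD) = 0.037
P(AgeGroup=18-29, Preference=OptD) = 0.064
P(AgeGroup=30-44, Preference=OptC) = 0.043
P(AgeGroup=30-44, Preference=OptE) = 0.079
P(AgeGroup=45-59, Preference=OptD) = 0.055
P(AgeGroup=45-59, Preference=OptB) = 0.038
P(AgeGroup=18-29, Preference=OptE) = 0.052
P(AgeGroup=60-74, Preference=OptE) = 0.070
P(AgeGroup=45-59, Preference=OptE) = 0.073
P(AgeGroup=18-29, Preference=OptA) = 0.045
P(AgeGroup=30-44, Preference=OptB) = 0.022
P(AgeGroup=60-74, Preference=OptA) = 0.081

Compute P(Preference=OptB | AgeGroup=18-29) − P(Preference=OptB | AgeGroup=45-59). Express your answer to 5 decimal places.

0.02381

P(AgeGroup=18-29) = 0.045 + 0.043 + 0.054 + 0.064 + 0.052 = 0.258; P(Preference=OptB | AgeGroup=18-29) = 0.043/0.258 = 0.166667.
P(AgeGroup=45-59) = 0.036 + 0.038 + 0.064 + 0.055 + 0.073 = 0.266; P(Preference=OptB | AgeGroup=45-59) = 0.038/0.266 = 0.142857.
Difference = 0.02381.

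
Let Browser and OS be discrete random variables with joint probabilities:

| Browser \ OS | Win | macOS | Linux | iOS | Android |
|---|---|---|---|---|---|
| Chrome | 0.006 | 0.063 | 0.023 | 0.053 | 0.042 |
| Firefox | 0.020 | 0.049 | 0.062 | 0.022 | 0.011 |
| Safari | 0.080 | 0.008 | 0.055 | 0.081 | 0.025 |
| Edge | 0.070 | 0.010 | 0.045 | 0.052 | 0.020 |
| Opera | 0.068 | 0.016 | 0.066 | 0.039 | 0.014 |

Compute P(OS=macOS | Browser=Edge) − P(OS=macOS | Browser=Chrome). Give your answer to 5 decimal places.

P(Browser=Edge) = 0.070 + 0.010 + 0.045 + 0.052 + 0.020 = 0.197; P(OS=macOS | Browser=Edge) = 0.010/0.197 = 0.050761.
P(Browser=Chrome) = 0.006 + 0.063 + 0.023 + 0.053 + 0.042 = 0.187; P(OS=macOS | Browser=Chrome) = 0.063/0.187 = 0.336898.
Difference = -0.28614.

-0.28614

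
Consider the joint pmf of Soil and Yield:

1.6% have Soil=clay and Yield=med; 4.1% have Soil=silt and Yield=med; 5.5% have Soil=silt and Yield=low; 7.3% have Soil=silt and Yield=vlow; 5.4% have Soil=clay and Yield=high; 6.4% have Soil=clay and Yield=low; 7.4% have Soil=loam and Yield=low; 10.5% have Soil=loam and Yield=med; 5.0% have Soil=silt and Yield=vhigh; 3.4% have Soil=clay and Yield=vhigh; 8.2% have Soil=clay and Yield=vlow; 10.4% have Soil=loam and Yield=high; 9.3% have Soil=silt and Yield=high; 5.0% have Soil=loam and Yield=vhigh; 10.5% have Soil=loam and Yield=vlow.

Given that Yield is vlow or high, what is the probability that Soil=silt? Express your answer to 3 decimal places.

P(Yield=vlow) = 0.105 + 0.082 + 0.073 = 0.260.
P(Yield=high) = 0.104 + 0.054 + 0.093 = 0.251.
P(Yield ∈ {vlow, high}) = 0.260 + 0.251 = 0.511; P(Soil=silt, Yield ∈ {vlow, high}) = 0.073 + 0.093 = 0.166.
P(Soil=silt | Yield ∈ {vlow, high}) = 0.166/0.511 = 0.325.

0.325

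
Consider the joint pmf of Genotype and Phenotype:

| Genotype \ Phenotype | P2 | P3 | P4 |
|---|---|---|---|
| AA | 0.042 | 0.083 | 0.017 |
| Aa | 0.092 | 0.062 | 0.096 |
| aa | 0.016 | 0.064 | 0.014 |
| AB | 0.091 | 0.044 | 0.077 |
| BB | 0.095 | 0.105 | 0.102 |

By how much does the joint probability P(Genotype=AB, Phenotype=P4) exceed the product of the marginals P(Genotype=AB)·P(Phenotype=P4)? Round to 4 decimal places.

P(Genotype=AB) = 0.091 + 0.044 + 0.077 = 0.212.
P(Phenotype=P4) = 0.017 + 0.096 + 0.014 + 0.077 + 0.102 = 0.306.
P(Genotype=AB, Phenotype=P4) − P(Genotype=AB)P(Phenotype=P4) = 0.077 − 0.212×0.306 = 0.0121.

0.0121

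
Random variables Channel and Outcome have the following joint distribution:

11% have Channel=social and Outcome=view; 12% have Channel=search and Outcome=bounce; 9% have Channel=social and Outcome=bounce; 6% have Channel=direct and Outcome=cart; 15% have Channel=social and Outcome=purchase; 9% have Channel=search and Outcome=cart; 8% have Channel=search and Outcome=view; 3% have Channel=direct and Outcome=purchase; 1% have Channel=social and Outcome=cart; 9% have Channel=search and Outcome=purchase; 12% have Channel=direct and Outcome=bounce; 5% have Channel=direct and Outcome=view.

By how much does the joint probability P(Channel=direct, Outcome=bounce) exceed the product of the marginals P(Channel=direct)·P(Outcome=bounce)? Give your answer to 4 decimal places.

P(Channel=direct) = 0.12 + 0.05 + 0.06 + 0.03 = 0.26.
P(Outcome=bounce) = 0.12 + 0.09 + 0.12 = 0.33.
P(Channel=direct, Outcome=bounce) − P(Channel=direct)P(Outcome=bounce) = 0.12 − 0.26×0.33 = 0.0342.

0.0342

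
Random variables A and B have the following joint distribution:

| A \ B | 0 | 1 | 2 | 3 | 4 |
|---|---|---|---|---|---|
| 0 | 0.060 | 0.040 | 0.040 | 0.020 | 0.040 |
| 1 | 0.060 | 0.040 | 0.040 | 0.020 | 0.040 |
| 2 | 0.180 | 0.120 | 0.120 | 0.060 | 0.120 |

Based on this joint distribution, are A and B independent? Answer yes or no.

Every cell satisfies P(A,B) = P(A)·P(B). For instance P(A=0) = 0.200, P(B=4) = 0.200, and 0.200×0.200 = 0.040 matches the joint entry. So A and B are independent.

yes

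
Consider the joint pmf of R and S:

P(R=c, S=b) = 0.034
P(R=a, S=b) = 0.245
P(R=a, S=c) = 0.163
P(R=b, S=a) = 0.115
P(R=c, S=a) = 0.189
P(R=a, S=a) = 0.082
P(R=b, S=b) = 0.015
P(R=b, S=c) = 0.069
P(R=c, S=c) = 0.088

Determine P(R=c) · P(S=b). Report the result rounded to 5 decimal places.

P(R=c) = 0.189 + 0.034 + 0.088 = 0.311.
P(S=b) = 0.245 + 0.015 + 0.034 = 0.294.
Product: 0.311 × 0.294 = 0.09143.

0.09143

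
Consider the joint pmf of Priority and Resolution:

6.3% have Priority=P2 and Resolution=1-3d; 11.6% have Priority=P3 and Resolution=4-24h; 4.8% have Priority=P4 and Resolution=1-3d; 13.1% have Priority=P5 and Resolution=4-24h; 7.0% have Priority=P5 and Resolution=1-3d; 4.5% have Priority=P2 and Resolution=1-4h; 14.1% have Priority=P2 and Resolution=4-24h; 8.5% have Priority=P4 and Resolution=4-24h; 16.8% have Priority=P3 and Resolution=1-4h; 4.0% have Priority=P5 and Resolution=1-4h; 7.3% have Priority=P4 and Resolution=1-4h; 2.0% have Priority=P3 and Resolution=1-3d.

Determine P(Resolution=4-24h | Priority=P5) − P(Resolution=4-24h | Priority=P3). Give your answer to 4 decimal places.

0.1620

P(Priority=P5) = 0.040 + 0.131 + 0.070 = 0.241; P(Resolution=4-24h | Priority=P5) = 0.131/0.241 = 0.54357.
P(Priority=P3) = 0.168 + 0.116 + 0.020 = 0.304; P(Resolution=4-24h | Priority=P3) = 0.116/0.304 = 0.38158.
Difference = 0.1620.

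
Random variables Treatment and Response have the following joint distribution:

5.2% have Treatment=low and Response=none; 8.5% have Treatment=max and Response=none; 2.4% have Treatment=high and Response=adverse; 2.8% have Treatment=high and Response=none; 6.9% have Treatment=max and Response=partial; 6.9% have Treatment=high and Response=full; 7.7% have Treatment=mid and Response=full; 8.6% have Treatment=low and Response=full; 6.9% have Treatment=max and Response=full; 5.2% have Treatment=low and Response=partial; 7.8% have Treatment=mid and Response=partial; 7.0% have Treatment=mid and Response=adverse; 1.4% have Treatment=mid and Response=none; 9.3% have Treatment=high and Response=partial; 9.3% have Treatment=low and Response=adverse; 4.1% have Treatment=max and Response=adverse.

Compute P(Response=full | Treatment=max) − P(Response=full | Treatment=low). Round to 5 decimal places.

P(Treatment=max) = 0.085 + 0.069 + 0.069 + 0.041 = 0.264; P(Response=full | Treatment=max) = 0.069/0.264 = 0.261364.
P(Treatment=low) = 0.052 + 0.052 + 0.086 + 0.093 = 0.283; P(Response=full | Treatment=low) = 0.086/0.283 = 0.303887.
Difference = -0.04252.

-0.04252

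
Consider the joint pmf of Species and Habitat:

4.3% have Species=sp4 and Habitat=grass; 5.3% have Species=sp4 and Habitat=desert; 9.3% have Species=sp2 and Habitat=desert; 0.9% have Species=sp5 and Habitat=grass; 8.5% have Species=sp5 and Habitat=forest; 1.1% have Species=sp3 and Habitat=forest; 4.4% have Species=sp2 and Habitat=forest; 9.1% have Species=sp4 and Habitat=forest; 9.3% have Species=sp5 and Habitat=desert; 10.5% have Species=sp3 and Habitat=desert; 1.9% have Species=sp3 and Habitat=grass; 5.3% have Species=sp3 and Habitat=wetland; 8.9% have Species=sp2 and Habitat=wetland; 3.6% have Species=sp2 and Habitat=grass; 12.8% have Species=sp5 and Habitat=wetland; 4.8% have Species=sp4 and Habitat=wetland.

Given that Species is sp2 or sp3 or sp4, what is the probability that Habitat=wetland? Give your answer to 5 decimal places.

P(Species=sp2) = 0.044 + 0.036 + 0.089 + 0.093 = 0.262.
P(Species=sp3) = 0.011 + 0.019 + 0.053 + 0.105 = 0.188.
P(Species=sp4) = 0.091 + 0.043 + 0.048 + 0.053 = 0.235.
P(Species ∈ {sp2, sp3, sp4}) = 0.262 + 0.188 + 0.235 = 0.685; P(Habitat=wetland, Species ∈ {sp2, sp3, sp4}) = 0.089 + 0.053 + 0.048 = 0.190.
P(Habitat=wetland | Species ∈ {sp2, sp3, sp4}) = 0.190/0.685 = 0.27737.

0.27737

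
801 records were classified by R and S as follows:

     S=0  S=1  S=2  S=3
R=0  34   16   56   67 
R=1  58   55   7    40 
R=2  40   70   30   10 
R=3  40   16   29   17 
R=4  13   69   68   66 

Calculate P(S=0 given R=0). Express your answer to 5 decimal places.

Total with R=0: 34 + 16 + 56 + 67 = 173.
P(S=0 | R=0) = 34/173 = 0.19653.

0.19653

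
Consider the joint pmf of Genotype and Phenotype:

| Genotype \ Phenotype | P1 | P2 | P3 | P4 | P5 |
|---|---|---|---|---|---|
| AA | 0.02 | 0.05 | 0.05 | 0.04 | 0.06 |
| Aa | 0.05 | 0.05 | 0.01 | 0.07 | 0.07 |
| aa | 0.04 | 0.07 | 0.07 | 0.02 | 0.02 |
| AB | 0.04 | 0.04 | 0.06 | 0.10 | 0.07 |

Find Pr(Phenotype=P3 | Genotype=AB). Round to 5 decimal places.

P(Genotype=AB) = 0.04 + 0.04 + 0.06 + 0.10 + 0.07 = 0.31.
P(Phenotype=P3 | Genotype=AB) = 0.06/0.31 = 0.19355.

0.19355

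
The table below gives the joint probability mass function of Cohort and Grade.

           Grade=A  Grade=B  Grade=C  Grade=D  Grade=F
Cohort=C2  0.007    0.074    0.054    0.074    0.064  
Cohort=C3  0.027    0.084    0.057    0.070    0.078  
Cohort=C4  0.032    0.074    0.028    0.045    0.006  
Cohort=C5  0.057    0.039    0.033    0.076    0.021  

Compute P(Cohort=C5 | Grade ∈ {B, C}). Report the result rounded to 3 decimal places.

P(Grade=B) = 0.074 + 0.084 + 0.074 + 0.039 = 0.271.
P(Grade=C) = 0.054 + 0.057 + 0.028 + 0.033 = 0.172.
P(Grade ∈ {B, C}) = 0.271 + 0.172 = 0.443; P(Cohort=C5, Grade ∈ {B, C}) = 0.039 + 0.033 = 0.072.
P(Cohort=C5 | Grade ∈ {B, C}) = 0.072/0.443 = 0.163.

0.163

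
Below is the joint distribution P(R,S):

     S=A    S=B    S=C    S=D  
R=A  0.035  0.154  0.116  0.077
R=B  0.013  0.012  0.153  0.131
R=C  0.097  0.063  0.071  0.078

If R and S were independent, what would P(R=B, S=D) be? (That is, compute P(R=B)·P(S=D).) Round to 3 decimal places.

P(R=B) = 0.013 + 0.012 + 0.153 + 0.131 = 0.309.
P(S=D) = 0.077 + 0.131 + 0.078 = 0.286.
Product: 0.309 × 0.286 = 0.088.

0.088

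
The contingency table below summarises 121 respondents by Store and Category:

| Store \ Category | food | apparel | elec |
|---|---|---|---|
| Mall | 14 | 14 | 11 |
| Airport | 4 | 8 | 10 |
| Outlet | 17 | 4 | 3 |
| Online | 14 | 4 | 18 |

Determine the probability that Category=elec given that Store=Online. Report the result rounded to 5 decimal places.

0.50000

Total with Store=Online: 14 + 4 + 18 = 36.
P(Category=elec | Store=Online) = 18/36 = 0.50000.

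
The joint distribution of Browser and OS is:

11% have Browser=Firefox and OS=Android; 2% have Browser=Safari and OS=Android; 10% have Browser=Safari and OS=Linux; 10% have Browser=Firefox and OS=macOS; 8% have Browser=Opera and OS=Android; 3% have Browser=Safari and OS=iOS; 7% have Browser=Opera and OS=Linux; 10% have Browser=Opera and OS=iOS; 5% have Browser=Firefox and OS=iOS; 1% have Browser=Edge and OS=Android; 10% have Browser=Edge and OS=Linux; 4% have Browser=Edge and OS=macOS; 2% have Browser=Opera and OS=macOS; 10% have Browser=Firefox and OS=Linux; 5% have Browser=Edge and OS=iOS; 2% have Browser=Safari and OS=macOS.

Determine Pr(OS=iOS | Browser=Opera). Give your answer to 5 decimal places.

P(Browser=Opera) = 0.02 + 0.07 + 0.10 + 0.08 = 0.27.
P(OS=iOS | Browser=Opera) = 0.10/0.27 = 0.37037.

0.37037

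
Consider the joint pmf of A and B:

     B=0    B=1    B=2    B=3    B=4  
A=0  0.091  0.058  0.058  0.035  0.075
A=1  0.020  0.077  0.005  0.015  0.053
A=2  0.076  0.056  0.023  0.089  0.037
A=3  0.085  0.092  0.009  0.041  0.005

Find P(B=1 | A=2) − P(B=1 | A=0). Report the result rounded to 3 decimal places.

P(A=2) = 0.076 + 0.056 + 0.023 + 0.089 + 0.037 = 0.281; P(B=1 | A=2) = 0.056/0.281 = 0.1993.
P(A=0) = 0.091 + 0.058 + 0.058 + 0.035 + 0.075 = 0.317; P(B=1 | A=0) = 0.058/0.317 = 0.1830.
Difference = 0.016.

0.016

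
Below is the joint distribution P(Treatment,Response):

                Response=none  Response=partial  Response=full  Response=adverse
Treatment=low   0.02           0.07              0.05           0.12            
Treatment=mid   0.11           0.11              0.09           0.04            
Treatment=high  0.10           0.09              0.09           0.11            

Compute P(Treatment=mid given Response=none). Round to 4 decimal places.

0.4783

P(Response=none) = 0.02 + 0.11 + 0.10 = 0.23.
P(Treatment=mid | Response=none) = 0.11/0.23 = 0.4783.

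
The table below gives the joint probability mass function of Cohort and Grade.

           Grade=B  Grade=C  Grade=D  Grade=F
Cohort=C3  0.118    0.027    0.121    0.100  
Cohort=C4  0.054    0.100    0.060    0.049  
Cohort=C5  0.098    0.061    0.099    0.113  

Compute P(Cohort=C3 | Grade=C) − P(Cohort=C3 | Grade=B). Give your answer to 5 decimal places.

P(Grade=C) = 0.027 + 0.100 + 0.061 = 0.188; P(Cohort=C3 | Grade=C) = 0.027/0.188 = 0.143617.
P(Grade=B) = 0.118 + 0.054 + 0.098 = 0.270; P(Cohort=C3 | Grade=B) = 0.118/0.270 = 0.437037.
Difference = -0.29342.

-0.29342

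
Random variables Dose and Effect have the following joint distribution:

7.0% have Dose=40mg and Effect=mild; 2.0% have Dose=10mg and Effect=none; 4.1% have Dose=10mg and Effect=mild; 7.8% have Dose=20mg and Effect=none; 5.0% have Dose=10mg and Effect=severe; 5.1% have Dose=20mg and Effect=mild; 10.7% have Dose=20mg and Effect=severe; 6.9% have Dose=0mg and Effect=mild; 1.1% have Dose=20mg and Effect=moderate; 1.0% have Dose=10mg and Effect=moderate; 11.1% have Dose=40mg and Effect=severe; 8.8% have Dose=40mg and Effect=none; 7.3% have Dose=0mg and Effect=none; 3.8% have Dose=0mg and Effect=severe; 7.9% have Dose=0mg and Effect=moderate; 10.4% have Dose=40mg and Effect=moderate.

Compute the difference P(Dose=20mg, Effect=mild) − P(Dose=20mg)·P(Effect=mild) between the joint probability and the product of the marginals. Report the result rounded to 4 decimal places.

-0.0061

P(Dose=20mg) = 0.078 + 0.051 + 0.011 + 0.107 = 0.247.
P(Effect=mild) = 0.069 + 0.041 + 0.051 + 0.070 = 0.231.
P(Dose=20mg, Effect=mild) − P(Dose=20mg)P(Effect=mild) = 0.051 − 0.247×0.231 = -0.0061.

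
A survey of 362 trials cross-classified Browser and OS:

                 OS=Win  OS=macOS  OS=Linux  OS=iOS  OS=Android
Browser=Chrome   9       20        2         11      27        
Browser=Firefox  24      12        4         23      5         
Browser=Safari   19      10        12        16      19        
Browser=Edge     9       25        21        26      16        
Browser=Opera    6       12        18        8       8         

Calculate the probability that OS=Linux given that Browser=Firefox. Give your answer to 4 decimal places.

Total with Browser=Firefox: 24 + 12 + 4 + 23 + 5 = 68.
P(OS=Linux | Browser=Firefox) = 4/68 = 0.0588.

0.0588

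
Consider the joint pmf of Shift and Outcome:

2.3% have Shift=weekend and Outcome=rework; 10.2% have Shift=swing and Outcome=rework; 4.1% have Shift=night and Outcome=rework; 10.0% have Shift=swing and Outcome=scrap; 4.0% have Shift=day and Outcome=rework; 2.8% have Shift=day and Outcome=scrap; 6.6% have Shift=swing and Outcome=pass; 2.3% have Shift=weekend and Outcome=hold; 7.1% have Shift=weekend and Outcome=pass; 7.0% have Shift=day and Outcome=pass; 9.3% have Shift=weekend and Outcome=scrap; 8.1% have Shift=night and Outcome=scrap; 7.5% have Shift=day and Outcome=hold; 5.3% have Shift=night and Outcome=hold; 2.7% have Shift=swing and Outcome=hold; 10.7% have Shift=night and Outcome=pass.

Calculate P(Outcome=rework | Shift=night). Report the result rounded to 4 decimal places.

0.1454

P(Shift=night) = 0.107 + 0.041 + 0.081 + 0.053 = 0.282.
P(Outcome=rework | Shift=night) = 0.041/0.282 = 0.1454.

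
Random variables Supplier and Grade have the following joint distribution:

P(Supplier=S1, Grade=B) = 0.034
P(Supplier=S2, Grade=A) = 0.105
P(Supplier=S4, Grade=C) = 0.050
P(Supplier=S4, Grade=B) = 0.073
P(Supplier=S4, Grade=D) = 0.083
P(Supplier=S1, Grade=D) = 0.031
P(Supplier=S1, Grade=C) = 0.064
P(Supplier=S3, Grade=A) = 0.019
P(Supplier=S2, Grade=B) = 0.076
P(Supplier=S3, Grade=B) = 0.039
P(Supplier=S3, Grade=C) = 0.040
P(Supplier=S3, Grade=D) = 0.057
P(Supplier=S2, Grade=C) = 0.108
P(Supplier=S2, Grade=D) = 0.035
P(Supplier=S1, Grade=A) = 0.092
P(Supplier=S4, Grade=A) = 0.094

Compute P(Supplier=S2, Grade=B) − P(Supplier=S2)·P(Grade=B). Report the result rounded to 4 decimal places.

P(Supplier=S2) = 0.105 + 0.076 + 0.108 + 0.035 = 0.324.
P(Grade=B) = 0.034 + 0.076 + 0.039 + 0.073 = 0.222.
P(Supplier=S2, Grade=B) − P(Supplier=S2)P(Grade=B) = 0.076 − 0.324×0.222 = 0.0041.

0.0041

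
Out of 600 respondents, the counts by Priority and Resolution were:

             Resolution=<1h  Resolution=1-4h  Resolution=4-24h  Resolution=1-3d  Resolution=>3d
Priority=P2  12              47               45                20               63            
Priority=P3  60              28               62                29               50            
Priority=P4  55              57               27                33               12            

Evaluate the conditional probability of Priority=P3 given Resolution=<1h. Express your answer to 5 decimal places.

0.47244

Total with Resolution=<1h: 12 + 60 + 55 = 127.
P(Priority=P3 | Resolution=<1h) = 60/127 = 0.47244.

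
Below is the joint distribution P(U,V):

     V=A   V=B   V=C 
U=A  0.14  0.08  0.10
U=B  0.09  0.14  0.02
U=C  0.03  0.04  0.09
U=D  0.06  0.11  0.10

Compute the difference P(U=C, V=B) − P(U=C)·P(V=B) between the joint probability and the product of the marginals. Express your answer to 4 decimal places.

P(U=C) = 0.03 + 0.04 + 0.09 = 0.16.
P(V=B) = 0.08 + 0.14 + 0.04 + 0.11 = 0.37.
P(U=C, V=B) − P(U=C)P(V=B) = 0.04 − 0.16×0.37 = -0.0192.

-0.0192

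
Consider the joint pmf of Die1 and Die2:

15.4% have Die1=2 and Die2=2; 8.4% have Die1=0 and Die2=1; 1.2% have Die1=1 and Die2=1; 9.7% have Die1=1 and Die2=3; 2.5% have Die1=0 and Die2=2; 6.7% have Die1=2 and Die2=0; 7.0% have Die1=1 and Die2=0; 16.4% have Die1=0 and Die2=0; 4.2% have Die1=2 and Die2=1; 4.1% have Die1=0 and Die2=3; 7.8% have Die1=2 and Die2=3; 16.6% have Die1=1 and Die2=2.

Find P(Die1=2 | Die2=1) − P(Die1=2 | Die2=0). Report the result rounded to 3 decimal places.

P(Die2=1) = 0.084 + 0.012 + 0.042 = 0.138; P(Die1=2 | Die2=1) = 0.042/0.138 = 0.3043.
P(Die2=0) = 0.164 + 0.070 + 0.067 = 0.301; P(Die1=2 | Die2=0) = 0.067/0.301 = 0.2226.
Difference = 0.082.

0.082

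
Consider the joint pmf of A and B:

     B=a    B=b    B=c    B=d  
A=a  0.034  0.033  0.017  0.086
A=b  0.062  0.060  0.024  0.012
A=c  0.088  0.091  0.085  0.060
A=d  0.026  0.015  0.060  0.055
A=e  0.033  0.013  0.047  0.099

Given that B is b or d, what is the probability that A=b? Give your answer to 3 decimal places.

0.137

P(B=b) = 0.033 + 0.060 + 0.091 + 0.015 + 0.013 = 0.212.
P(B=d) = 0.086 + 0.012 + 0.060 + 0.055 + 0.099 = 0.312.
P(B ∈ {b, d}) = 0.212 + 0.312 = 0.524; P(A=b, B ∈ {b, d}) = 0.060 + 0.012 = 0.072.
P(A=b | B ∈ {b, d}) = 0.072/0.524 = 0.137.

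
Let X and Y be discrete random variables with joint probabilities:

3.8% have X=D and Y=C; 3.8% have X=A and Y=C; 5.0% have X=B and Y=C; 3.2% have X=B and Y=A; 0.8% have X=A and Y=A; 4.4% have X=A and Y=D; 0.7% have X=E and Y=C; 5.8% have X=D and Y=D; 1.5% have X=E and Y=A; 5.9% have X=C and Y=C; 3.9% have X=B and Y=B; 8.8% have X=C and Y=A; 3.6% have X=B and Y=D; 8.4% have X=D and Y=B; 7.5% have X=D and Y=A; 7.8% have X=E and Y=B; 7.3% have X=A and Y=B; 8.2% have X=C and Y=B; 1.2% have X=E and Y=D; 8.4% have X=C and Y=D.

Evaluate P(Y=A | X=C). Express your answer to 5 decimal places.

P(X=C) = 0.088 + 0.082 + 0.059 + 0.084 = 0.313.
P(Y=A | X=C) = 0.088/0.313 = 0.28115.

0.28115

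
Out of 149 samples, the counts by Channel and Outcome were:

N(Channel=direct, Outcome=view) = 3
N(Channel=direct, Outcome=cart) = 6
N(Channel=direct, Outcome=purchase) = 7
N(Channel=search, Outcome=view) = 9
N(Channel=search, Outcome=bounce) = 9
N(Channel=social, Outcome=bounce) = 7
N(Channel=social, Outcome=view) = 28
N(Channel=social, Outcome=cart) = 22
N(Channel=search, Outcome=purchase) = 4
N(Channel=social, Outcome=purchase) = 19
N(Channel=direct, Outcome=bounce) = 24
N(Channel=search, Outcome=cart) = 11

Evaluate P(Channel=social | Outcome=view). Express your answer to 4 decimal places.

Total with Outcome=view: 9 + 28 + 3 = 40.
P(Channel=social | Outcome=view) = 28/40 = 0.7000.

0.7000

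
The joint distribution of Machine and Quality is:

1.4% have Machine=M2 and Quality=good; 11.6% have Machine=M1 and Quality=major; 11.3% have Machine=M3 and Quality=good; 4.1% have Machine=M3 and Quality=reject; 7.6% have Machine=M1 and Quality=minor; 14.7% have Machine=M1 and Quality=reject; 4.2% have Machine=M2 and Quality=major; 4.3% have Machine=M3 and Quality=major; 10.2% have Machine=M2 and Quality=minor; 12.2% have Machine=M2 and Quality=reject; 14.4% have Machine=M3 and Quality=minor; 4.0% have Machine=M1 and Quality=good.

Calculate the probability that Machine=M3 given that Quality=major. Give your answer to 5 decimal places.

P(Quality=major) = 0.116 + 0.042 + 0.043 = 0.201.
P(Machine=M3 | Quality=major) = 0.043/0.201 = 0.21393.

0.21393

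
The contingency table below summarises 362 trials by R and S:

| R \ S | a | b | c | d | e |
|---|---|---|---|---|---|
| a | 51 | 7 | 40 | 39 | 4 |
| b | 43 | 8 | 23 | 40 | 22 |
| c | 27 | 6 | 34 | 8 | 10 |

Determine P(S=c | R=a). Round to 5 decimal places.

0.28369

Total with R=a: 51 + 7 + 40 + 39 + 4 = 141.
P(S=c | R=a) = 40/141 = 0.28369.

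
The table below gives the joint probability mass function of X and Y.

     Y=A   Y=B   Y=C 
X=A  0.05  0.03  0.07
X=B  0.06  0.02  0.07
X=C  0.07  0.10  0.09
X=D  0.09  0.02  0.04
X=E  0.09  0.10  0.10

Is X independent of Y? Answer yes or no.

P(X=D) = 0.15 and P(Y=A) = 0.36, so their product is 0.0540, but P(X=D, Y=A) = 0.09. Since these differ, X and Y are not independent.

no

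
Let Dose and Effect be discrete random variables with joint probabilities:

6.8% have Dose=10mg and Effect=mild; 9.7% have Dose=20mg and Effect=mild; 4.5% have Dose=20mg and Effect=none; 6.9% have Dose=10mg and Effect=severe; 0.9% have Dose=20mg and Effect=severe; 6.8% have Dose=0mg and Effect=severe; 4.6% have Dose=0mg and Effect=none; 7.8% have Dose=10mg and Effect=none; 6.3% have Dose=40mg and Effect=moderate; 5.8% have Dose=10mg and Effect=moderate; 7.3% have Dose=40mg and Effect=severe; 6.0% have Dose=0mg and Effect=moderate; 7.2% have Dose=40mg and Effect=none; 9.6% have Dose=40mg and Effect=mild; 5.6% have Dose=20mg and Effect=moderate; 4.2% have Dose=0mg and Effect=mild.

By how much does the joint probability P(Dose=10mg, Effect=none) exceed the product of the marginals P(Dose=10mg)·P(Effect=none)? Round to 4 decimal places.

0.0122

P(Dose=10mg) = 0.078 + 0.068 + 0.058 + 0.069 = 0.273.
P(Effect=none) = 0.046 + 0.078 + 0.045 + 0.072 = 0.241.
P(Dose=10mg, Effect=none) − P(Dose=10mg)P(Effect=none) = 0.078 − 0.273×0.241 = 0.0122.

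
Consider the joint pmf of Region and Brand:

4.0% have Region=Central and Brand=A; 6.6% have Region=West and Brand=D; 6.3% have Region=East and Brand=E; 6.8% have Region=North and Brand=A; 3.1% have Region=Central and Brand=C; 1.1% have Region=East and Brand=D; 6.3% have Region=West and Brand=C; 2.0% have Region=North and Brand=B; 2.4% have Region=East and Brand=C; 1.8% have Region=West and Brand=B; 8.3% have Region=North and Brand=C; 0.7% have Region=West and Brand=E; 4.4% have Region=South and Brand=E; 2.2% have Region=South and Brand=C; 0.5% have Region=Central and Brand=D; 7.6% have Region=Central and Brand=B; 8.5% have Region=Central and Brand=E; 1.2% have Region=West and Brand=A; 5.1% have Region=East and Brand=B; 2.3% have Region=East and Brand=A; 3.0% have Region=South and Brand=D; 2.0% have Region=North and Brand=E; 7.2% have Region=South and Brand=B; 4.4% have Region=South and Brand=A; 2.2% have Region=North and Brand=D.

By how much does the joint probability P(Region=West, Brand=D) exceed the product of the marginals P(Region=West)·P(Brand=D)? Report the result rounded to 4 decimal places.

P(Region=West) = 0.012 + 0.018 + 0.063 + 0.066 + 0.007 = 0.166.
P(Brand=D) = 0.022 + 0.030 + 0.011 + 0.066 + 0.005 = 0.134.
P(Region=West, Brand=D) − P(Region=West)P(Brand=D) = 0.066 − 0.166×0.134 = 0.0438.

0.0438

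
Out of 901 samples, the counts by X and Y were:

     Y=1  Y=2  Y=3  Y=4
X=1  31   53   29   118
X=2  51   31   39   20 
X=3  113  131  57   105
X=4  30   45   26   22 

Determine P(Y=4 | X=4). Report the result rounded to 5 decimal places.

Total with X=4: 30 + 45 + 26 + 22 = 123.
P(Y=4 | X=4) = 22/123 = 0.17886.

0.17886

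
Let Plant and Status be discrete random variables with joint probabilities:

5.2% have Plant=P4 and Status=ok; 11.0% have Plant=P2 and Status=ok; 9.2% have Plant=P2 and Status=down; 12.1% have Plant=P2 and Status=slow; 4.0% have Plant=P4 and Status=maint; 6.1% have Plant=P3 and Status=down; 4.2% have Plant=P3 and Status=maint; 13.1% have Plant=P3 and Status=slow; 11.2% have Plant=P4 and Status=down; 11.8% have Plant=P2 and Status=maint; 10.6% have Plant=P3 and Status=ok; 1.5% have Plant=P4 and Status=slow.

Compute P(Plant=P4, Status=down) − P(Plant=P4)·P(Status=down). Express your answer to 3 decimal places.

0.054

P(Plant=P4) = 0.052 + 0.015 + 0.112 + 0.040 = 0.219.
P(Status=down) = 0.092 + 0.061 + 0.112 = 0.265.
P(Plant=P4, Status=down) − P(Plant=P4)P(Status=down) = 0.112 − 0.219×0.265 = 0.054.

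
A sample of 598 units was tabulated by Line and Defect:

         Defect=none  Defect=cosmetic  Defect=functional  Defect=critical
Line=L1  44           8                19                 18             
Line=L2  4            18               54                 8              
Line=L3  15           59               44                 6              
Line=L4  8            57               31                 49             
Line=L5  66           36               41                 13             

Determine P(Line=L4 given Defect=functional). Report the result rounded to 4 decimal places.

Total with Defect=functional: 19 + 54 + 44 + 31 + 41 = 189.
P(Line=L4 | Defect=functional) = 31/189 = 0.1640.

0.1640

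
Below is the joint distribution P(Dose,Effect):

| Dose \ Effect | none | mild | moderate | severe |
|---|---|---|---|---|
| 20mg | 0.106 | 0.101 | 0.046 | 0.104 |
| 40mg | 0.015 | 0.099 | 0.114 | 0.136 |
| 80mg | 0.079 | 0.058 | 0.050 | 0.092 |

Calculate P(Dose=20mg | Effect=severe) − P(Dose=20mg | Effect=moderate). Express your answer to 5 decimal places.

0.09421

P(Effect=severe) = 0.104 + 0.136 + 0.092 = 0.332; P(Dose=20mg | Effect=severe) = 0.104/0.332 = 0.313253.
P(Effect=moderate) = 0.046 + 0.114 + 0.050 = 0.210; P(Dose=20mg | Effect=moderate) = 0.046/0.210 = 0.219048.
Difference = 0.09421.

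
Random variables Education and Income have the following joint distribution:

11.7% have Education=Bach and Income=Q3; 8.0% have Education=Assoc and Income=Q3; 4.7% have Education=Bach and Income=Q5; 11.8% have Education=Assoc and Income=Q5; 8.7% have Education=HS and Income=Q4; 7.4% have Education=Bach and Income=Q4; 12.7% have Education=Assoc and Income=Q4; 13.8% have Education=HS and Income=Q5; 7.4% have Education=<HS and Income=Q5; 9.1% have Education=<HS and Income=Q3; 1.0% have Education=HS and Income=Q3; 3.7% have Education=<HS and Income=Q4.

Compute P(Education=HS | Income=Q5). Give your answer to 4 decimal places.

0.3660

P(Income=Q5) = 0.074 + 0.138 + 0.118 + 0.047 = 0.377.
P(Education=HS | Income=Q5) = 0.138/0.377 = 0.3660.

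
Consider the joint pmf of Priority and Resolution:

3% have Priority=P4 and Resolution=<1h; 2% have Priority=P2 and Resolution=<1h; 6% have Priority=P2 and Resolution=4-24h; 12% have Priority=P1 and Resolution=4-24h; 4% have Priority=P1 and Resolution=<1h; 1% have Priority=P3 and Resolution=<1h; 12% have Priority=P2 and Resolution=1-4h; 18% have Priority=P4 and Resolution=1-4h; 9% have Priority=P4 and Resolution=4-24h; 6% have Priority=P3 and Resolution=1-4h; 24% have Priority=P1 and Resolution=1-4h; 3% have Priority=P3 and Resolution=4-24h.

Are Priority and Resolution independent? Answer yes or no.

Every cell satisfies P(Priority,Resolution) = P(Priority)·P(Resolution). For instance P(Priority=P4) = 0.30, P(Resolution=4-24h) = 0.30, and 0.30×0.30 = 0.09 matches the joint entry. So Priority and Resolution are independent.

yes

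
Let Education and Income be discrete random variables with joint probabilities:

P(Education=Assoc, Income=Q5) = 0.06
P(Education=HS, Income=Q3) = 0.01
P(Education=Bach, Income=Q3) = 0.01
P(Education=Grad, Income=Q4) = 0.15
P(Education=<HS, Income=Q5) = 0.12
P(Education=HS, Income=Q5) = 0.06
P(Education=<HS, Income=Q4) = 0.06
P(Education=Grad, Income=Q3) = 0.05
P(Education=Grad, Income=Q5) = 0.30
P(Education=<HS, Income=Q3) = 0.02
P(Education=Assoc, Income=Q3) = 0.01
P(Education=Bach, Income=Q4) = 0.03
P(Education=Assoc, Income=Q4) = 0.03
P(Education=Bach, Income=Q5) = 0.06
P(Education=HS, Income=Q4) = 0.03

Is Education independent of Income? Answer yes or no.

yes

Every cell satisfies P(Education,Income) = P(Education)·P(Income). For instance P(Education=Assoc) = 0.10, P(Income=Q5) = 0.60, and 0.10×0.60 = 0.06 matches the joint entry. So Education and Income are independent.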